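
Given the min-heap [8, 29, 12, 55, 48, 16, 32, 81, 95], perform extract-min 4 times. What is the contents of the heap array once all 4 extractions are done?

[32, 48, 95, 55, 81]

extract-min #1 returns 8:
  remove root 8; move last element 95 to root → [95, 29, 12, 55, 48, 16, 32, 81]
  95 vs smaller child 12 at index 2, swap → [12, 29, 95, 55, 48, 16, 32, 81]
  95 vs smaller child 16 at index 5, swap → [12, 29, 16, 55, 48, 95, 32, 81]
extract-min #2 returns 12:
  remove root 12; move last element 81 to root → [81, 29, 16, 55, 48, 95, 32]
  81 vs smaller child 16 at index 2, swap → [16, 29, 81, 55, 48, 95, 32]
  81 vs smaller child 32 at index 6, swap → [16, 29, 32, 55, 48, 95, 81]
extract-min #3 returns 16:
  remove root 16; move last element 81 to root → [81, 29, 32, 55, 48, 95]
  81 vs smaller child 29 at index 1, swap → [29, 81, 32, 55, 48, 95]
  81 vs smaller child 48 at index 4, swap → [29, 48, 32, 55, 81, 95]
extract-min #4 returns 29:
  remove root 29; move last element 95 to root → [95, 48, 32, 55, 81]
  95 vs smaller child 32 at index 2, swap → [32, 48, 95, 55, 81]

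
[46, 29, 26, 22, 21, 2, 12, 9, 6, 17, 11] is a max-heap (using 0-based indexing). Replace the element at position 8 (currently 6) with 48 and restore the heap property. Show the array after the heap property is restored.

[48, 46, 26, 29, 21, 2, 12, 9, 22, 17, 11]

set index 8 from 6 to 48 → [46, 29, 26, 22, 21, 2, 12, 9, 48, 17, 11]
48 > parent 22 at index 3, swap → [46, 29, 26, 48, 21, 2, 12, 9, 22, 17, 11]
48 > parent 29 at index 1, swap → [46, 48, 26, 29, 21, 2, 12, 9, 22, 17, 11]
48 > parent 46 at index 0, swap → [48, 46, 26, 29, 21, 2, 12, 9, 22, 17, 11]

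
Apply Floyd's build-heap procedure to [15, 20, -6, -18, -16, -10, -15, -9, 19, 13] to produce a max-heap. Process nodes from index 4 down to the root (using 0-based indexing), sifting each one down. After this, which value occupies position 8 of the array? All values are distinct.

-18

sift down from index 4:
  -16 vs only child 13 at index 9, swap → [15, 20, -6, -18, 13, -10, -15, -9, 19, -16]
sift down from index 3:
  -18 vs larger child 19 at index 8, swap → [15, 20, -6, 19, 13, -10, -15, -9, -18, -16]
sift down from index 2: already satisfies heap property
sift down from index 1: already satisfies heap property
sift down from index 0:
  15 vs larger child 20 at index 1, swap → [20, 15, -6, 19, 13, -10, -15, -9, -18, -16]
  15 vs larger child 19 at index 3, swap → [20, 19, -6, 15, 13, -10, -15, -9, -18, -16]
resulting array: [20, 19, -6, 15, 13, -10, -15, -9, -18, -16]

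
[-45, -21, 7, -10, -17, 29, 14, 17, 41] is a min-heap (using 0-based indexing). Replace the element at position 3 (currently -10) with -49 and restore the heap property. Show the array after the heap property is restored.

set index 3 from -10 to -49 → [-45, -21, 7, -49, -17, 29, 14, 17, 41]
-49 < parent -21 at index 1, swap → [-45, -49, 7, -21, -17, 29, 14, 17, 41]
-49 < parent -45 at index 0, swap → [-49, -45, 7, -21, -17, 29, 14, 17, 41]

[-49, -45, 7, -21, -17, 29, 14, 17, 41]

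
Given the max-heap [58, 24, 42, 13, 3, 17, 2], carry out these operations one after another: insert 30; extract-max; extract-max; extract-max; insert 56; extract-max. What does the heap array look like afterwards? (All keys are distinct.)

insert 30:
  append 30 at index 7 → [58, 24, 42, 13, 3, 17, 2, 30]
  30 > parent 13 at index 3, swap → [58, 24, 42, 30, 3, 17, 2, 13]
  30 > parent 24 at index 1, swap → [58, 30, 42, 24, 3, 17, 2, 13]
extract-max → returns 58:
  remove root 58; move last element 13 to root → [13, 30, 42, 24, 3, 17, 2]
  13 vs larger child 42 at index 2, swap → [42, 30, 13, 24, 3, 17, 2]
  13 vs larger child 17 at index 5, swap → [42, 30, 17, 24, 3, 13, 2]
extract-max → returns 42:
  remove root 42; move last element 2 to root → [2, 30, 17, 24, 3, 13]
  2 vs larger child 30 at index 1, swap → [30, 2, 17, 24, 3, 13]
  2 vs larger child 24 at index 3, swap → [30, 24, 17, 2, 3, 13]
extract-max → returns 30:
  remove root 30; move last element 13 to root → [13, 24, 17, 2, 3]
  13 vs larger child 24 at index 1, swap → [24, 13, 17, 2, 3]
insert 56:
  append 56 at index 5 → [24, 13, 17, 2, 3, 56]
  56 > parent 17 at index 2, swap → [24, 13, 56, 2, 3, 17]
  56 > parent 24 at index 0, swap → [56, 13, 24, 2, 3, 17]
extract-max → returns 56:
  remove root 56; move last element 17 to root → [17, 13, 24, 2, 3]
  17 vs larger child 24 at index 2, swap → [24, 13, 17, 2, 3]

[24, 13, 17, 2, 3]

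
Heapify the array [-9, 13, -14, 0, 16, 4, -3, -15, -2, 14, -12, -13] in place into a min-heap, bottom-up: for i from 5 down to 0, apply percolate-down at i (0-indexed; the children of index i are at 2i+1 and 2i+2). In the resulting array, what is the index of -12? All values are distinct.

sift down from index 5:
  4 vs only child -13 at index 11, swap → [-9, 13, -14, 0, 16, -13, -3, -15, -2, 14, -12, 4]
sift down from index 4:
  16 vs smaller child -12 at index 10, swap → [-9, 13, -14, 0, -12, -13, -3, -15, -2, 14, 16, 4]
sift down from index 3:
  0 vs smaller child -15 at index 7, swap → [-9, 13, -14, -15, -12, -13, -3, 0, -2, 14, 16, 4]
sift down from index 2: already satisfies heap property
sift down from index 1:
  13 vs smaller child -15 at index 3, swap → [-9, -15, -14, 13, -12, -13, -3, 0, -2, 14, 16, 4]
  13 vs smaller child -2 at index 8, swap → [-9, -15, -14, -2, -12, -13, -3, 0, 13, 14, 16, 4]
sift down from index 0:
  -9 vs smaller child -15 at index 1, swap → [-15, -9, -14, -2, -12, -13, -3, 0, 13, 14, 16, 4]
  -9 vs smaller child -12 at index 4, swap → [-15, -12, -14, -2, -9, -13, -3, 0, 13, 14, 16, 4]
resulting array: [-15, -12, -14, -2, -9, -13, -3, 0, 13, 14, 16, 4]

1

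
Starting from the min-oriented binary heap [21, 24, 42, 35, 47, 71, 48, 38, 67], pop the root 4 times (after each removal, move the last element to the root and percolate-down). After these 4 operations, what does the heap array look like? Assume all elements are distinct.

extract-min #1 returns 21:
  remove root 21; move last element 67 to root → [67, 24, 42, 35, 47, 71, 48, 38]
  67 vs smaller child 24 at index 1, swap → [24, 67, 42, 35, 47, 71, 48, 38]
  67 vs smaller child 35 at index 3, swap → [24, 35, 42, 67, 47, 71, 48, 38]
  67 vs only child 38 at index 7, swap → [24, 35, 42, 38, 47, 71, 48, 67]
extract-min #2 returns 24:
  remove root 24; move last element 67 to root → [67, 35, 42, 38, 47, 71, 48]
  67 vs smaller child 35 at index 1, swap → [35, 67, 42, 38, 47, 71, 48]
  67 vs smaller child 38 at index 3, swap → [35, 38, 42, 67, 47, 71, 48]
extract-min #3 returns 35:
  remove root 35; move last element 48 to root → [48, 38, 42, 67, 47, 71]
  48 vs smaller child 38 at index 1, swap → [38, 48, 42, 67, 47, 71]
  48 vs smaller child 47 at index 4, swap → [38, 47, 42, 67, 48, 71]
extract-min #4 returns 38:
  remove root 38; move last element 71 to root → [71, 47, 42, 67, 48]
  71 vs smaller child 42 at index 2, swap → [42, 47, 71, 67, 48]

[42, 47, 71, 67, 48]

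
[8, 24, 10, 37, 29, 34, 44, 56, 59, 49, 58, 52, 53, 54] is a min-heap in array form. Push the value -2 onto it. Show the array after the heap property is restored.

append -2 at index 14 → [8, 24, 10, 37, 29, 34, 44, 56, 59, 49, 58, 52, 53, 54, -2]
-2 < parent 44 at index 6, swap → [8, 24, 10, 37, 29, 34, -2, 56, 59, 49, 58, 52, 53, 54, 44]
-2 < parent 10 at index 2, swap → [8, 24, -2, 37, 29, 34, 10, 56, 59, 49, 58, 52, 53, 54, 44]
-2 < parent 8 at index 0, swap → [-2, 24, 8, 37, 29, 34, 10, 56, 59, 49, 58, 52, 53, 54, 44]

[-2, 24, 8, 37, 29, 34, 10, 56, 59, 49, 58, 52, 53, 54, 44]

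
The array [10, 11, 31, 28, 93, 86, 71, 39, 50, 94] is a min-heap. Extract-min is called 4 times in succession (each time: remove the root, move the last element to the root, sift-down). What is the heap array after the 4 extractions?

[39, 50, 71, 94, 93, 86]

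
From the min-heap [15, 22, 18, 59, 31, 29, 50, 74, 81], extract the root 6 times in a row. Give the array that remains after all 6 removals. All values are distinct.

[59, 81, 74]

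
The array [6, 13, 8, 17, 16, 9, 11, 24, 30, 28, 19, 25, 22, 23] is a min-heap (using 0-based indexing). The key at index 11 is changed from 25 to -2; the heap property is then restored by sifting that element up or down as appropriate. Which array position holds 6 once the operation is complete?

set index 11 from 25 to -2 → [6, 13, 8, 17, 16, 9, 11, 24, 30, 28, 19, -2, 22, 23]
-2 < parent 9 at index 5, swap → [6, 13, 8, 17, 16, -2, 11, 24, 30, 28, 19, 9, 22, 23]
-2 < parent 8 at index 2, swap → [6, 13, -2, 17, 16, 8, 11, 24, 30, 28, 19, 9, 22, 23]
-2 < parent 6 at index 0, swap → [-2, 13, 6, 17, 16, 8, 11, 24, 30, 28, 19, 9, 22, 23]
resulting array: [-2, 13, 6, 17, 16, 8, 11, 24, 30, 28, 19, 9, 22, 23]

2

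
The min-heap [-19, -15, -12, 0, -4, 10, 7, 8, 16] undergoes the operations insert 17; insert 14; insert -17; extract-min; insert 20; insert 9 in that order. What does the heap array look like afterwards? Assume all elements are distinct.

insert 17:
  append 17 at index 9 → [-19, -15, -12, 0, -4, 10, 7, 8, 16, 17] (no swap needed)
insert 14:
  append 14 at index 10 → [-19, -15, -12, 0, -4, 10, 7, 8, 16, 17, 14] (no swap needed)
insert -17:
  append -17 at index 11 → [-19, -15, -12, 0, -4, 10, 7, 8, 16, 17, 14, -17]
  -17 < parent 10 at index 5, swap → [-19, -15, -12, 0, -4, -17, 7, 8, 16, 17, 14, 10]
  -17 < parent -12 at index 2, swap → [-19, -15, -17, 0, -4, -12, 7, 8, 16, 17, 14, 10]
extract-min → returns -19:
  remove root -19; move last element 10 to root → [10, -15, -17, 0, -4, -12, 7, 8, 16, 17, 14]
  10 vs smaller child -17 at index 2, swap → [-17, -15, 10, 0, -4, -12, 7, 8, 16, 17, 14]
  10 vs smaller child -12 at index 5, swap → [-17, -15, -12, 0, -4, 10, 7, 8, 16, 17, 14]
insert 20:
  append 20 at index 11 → [-17, -15, -12, 0, -4, 10, 7, 8, 16, 17, 14, 20] (no swap needed)
insert 9:
  append 9 at index 12 → [-17, -15, -12, 0, -4, 10, 7, 8, 16, 17, 14, 20, 9]
  9 < parent 10 at index 5, swap → [-17, -15, -12, 0, -4, 9, 7, 8, 16, 17, 14, 20, 10]

[-17, -15, -12, 0, -4, 9, 7, 8, 16, 17, 14, 20, 10]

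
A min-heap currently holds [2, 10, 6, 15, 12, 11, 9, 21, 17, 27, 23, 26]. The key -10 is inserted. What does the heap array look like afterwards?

[-10, 10, 2, 15, 12, 6, 9, 21, 17, 27, 23, 26, 11]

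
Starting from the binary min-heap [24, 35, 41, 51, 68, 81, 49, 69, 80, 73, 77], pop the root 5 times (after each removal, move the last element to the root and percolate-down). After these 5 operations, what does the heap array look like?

[68, 69, 73, 80, 77, 81]

extract-min #1 returns 24:
  remove root 24; move last element 77 to root → [77, 35, 41, 51, 68, 81, 49, 69, 80, 73]
  77 vs smaller child 35 at index 1, swap → [35, 77, 41, 51, 68, 81, 49, 69, 80, 73]
  77 vs smaller child 51 at index 3, swap → [35, 51, 41, 77, 68, 81, 49, 69, 80, 73]
  77 vs smaller child 69 at index 7, swap → [35, 51, 41, 69, 68, 81, 49, 77, 80, 73]
extract-min #2 returns 35:
  remove root 35; move last element 73 to root → [73, 51, 41, 69, 68, 81, 49, 77, 80]
  73 vs smaller child 41 at index 2, swap → [41, 51, 73, 69, 68, 81, 49, 77, 80]
  73 vs smaller child 49 at index 6, swap → [41, 51, 49, 69, 68, 81, 73, 77, 80]
extract-min #3 returns 41:
  remove root 41; move last element 80 to root → [80, 51, 49, 69, 68, 81, 73, 77]
  80 vs smaller child 49 at index 2, swap → [49, 51, 80, 69, 68, 81, 73, 77]
  80 vs smaller child 73 at index 6, swap → [49, 51, 73, 69, 68, 81, 80, 77]
extract-min #4 returns 49:
  remove root 49; move last element 77 to root → [77, 51, 73, 69, 68, 81, 80]
  77 vs smaller child 51 at index 1, swap → [51, 77, 73, 69, 68, 81, 80]
  77 vs smaller child 68 at index 4, swap → [51, 68, 73, 69, 77, 81, 80]
extract-min #5 returns 51:
  remove root 51; move last element 80 to root → [80, 68, 73, 69, 77, 81]
  80 vs smaller child 68 at index 1, swap → [68, 80, 73, 69, 77, 81]
  80 vs smaller child 69 at index 3, swap → [68, 69, 73, 80, 77, 81]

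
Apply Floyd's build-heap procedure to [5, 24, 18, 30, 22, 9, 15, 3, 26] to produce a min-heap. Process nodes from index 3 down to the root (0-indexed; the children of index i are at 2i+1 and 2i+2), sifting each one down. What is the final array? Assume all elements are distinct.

[3, 5, 9, 24, 22, 18, 15, 30, 26]

sift down from index 3:
  30 vs smaller child 3 at index 7, swap → [5, 24, 18, 3, 22, 9, 15, 30, 26]
sift down from index 2:
  18 vs smaller child 9 at index 5, swap → [5, 24, 9, 3, 22, 18, 15, 30, 26]
sift down from index 1:
  24 vs smaller child 3 at index 3, swap → [5, 3, 9, 24, 22, 18, 15, 30, 26]
sift down from index 0:
  5 vs smaller child 3 at index 1, swap → [3, 5, 9, 24, 22, 18, 15, 30, 26]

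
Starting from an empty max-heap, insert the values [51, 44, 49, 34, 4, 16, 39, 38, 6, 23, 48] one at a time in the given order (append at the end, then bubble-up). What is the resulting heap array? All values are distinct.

[51, 48, 49, 38, 44, 16, 39, 34, 6, 4, 23]

Insert 51:
  append 51 at index 0 → [51] (no swap needed)
Insert 44:
  append 44 at index 1 → [51, 44] (no swap needed)
Insert 49:
  append 49 at index 2 → [51, 44, 49] (no swap needed)
Insert 34:
  append 34 at index 3 → [51, 44, 49, 34] (no swap needed)
Insert 4:
  append 4 at index 4 → [51, 44, 49, 34, 4] (no swap needed)
Insert 16:
  append 16 at index 5 → [51, 44, 49, 34, 4, 16] (no swap needed)
Insert 39:
  append 39 at index 6 → [51, 44, 49, 34, 4, 16, 39] (no swap needed)
Insert 38:
  append 38 at index 7 → [51, 44, 49, 34, 4, 16, 39, 38]
  38 > parent 34 at index 3, swap → [51, 44, 49, 38, 4, 16, 39, 34]
Insert 6:
  append 6 at index 8 → [51, 44, 49, 38, 4, 16, 39, 34, 6] (no swap needed)
Insert 23:
  append 23 at index 9 → [51, 44, 49, 38, 4, 16, 39, 34, 6, 23]
  23 > parent 4 at index 4, swap → [51, 44, 49, 38, 23, 16, 39, 34, 6, 4]
Insert 48:
  append 48 at index 10 → [51, 44, 49, 38, 23, 16, 39, 34, 6, 4, 48]
  48 > parent 23 at index 4, swap → [51, 44, 49, 38, 48, 16, 39, 34, 6, 4, 23]
  48 > parent 44 at index 1, swap → [51, 48, 49, 38, 44, 16, 39, 34, 6, 4, 23]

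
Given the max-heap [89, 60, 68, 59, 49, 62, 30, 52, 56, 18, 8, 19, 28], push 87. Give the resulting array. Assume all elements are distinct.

[89, 60, 87, 59, 49, 62, 68, 52, 56, 18, 8, 19, 28, 30]

append 87 at index 13 → [89, 60, 68, 59, 49, 62, 30, 52, 56, 18, 8, 19, 28, 87]
87 > parent 30 at index 6, swap → [89, 60, 68, 59, 49, 62, 87, 52, 56, 18, 8, 19, 28, 30]
87 > parent 68 at index 2, swap → [89, 60, 87, 59, 49, 62, 68, 52, 56, 18, 8, 19, 28, 30]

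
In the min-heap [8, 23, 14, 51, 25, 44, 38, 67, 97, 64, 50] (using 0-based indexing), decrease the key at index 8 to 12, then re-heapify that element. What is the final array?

[8, 12, 14, 23, 25, 44, 38, 67, 51, 64, 50]

set index 8 from 97 to 12 → [8, 23, 14, 51, 25, 44, 38, 67, 12, 64, 50]
12 < parent 51 at index 3, swap → [8, 23, 14, 12, 25, 44, 38, 67, 51, 64, 50]
12 < parent 23 at index 1, swap → [8, 12, 14, 23, 25, 44, 38, 67, 51, 64, 50]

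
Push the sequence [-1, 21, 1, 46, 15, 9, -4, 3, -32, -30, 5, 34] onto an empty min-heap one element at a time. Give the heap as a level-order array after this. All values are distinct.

[-32, -30, -1, 3, -4, 9, 1, 46, 15, 21, 5, 34]

Insert -1:
  append -1 at index 0 → [-1] (no swap needed)
Insert 21:
  append 21 at index 1 → [-1, 21] (no swap needed)
Insert 1:
  append 1 at index 2 → [-1, 21, 1] (no swap needed)
Insert 46:
  append 46 at index 3 → [-1, 21, 1, 46] (no swap needed)
Insert 15:
  append 15 at index 4 → [-1, 21, 1, 46, 15]
  15 < parent 21 at index 1, swap → [-1, 15, 1, 46, 21]
Insert 9:
  append 9 at index 5 → [-1, 15, 1, 46, 21, 9] (no swap needed)
Insert -4:
  append -4 at index 6 → [-1, 15, 1, 46, 21, 9, -4]
  -4 < parent 1 at index 2, swap → [-1, 15, -4, 46, 21, 9, 1]
  -4 < parent -1 at index 0, swap → [-4, 15, -1, 46, 21, 9, 1]
Insert 3:
  append 3 at index 7 → [-4, 15, -1, 46, 21, 9, 1, 3]
  3 < parent 46 at index 3, swap → [-4, 15, -1, 3, 21, 9, 1, 46]
  3 < parent 15 at index 1, swap → [-4, 3, -1, 15, 21, 9, 1, 46]
Insert -32:
  append -32 at index 8 → [-4, 3, -1, 15, 21, 9, 1, 46, -32]
  -32 < parent 15 at index 3, swap → [-4, 3, -1, -32, 21, 9, 1, 46, 15]
  -32 < parent 3 at index 1, swap → [-4, -32, -1, 3, 21, 9, 1, 46, 15]
  -32 < parent -4 at index 0, swap → [-32, -4, -1, 3, 21, 9, 1, 46, 15]
Insert -30:
  append -30 at index 9 → [-32, -4, -1, 3, 21, 9, 1, 46, 15, -30]
  -30 < parent 21 at index 4, swap → [-32, -4, -1, 3, -30, 9, 1, 46, 15, 21]
  -30 < parent -4 at index 1, swap → [-32, -30, -1, 3, -4, 9, 1, 46, 15, 21]
Insert 5:
  append 5 at index 10 → [-32, -30, -1, 3, -4, 9, 1, 46, 15, 21, 5] (no swap needed)
Insert 34:
  append 34 at index 11 → [-32, -30, -1, 3, -4, 9, 1, 46, 15, 21, 5, 34] (no swap needed)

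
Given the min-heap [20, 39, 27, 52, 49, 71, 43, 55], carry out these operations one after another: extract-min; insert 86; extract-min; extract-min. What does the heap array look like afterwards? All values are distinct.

[43, 49, 55, 52, 86, 71]

extract-min → returns 20:
  remove root 20; move last element 55 to root → [55, 39, 27, 52, 49, 71, 43]
  55 vs smaller child 27 at index 2, swap → [27, 39, 55, 52, 49, 71, 43]
  55 vs smaller child 43 at index 6, swap → [27, 39, 43, 52, 49, 71, 55]
insert 86:
  append 86 at index 7 → [27, 39, 43, 52, 49, 71, 55, 86] (no swap needed)
extract-min → returns 27:
  remove root 27; move last element 86 to root → [86, 39, 43, 52, 49, 71, 55]
  86 vs smaller child 39 at index 1, swap → [39, 86, 43, 52, 49, 71, 55]
  86 vs smaller child 49 at index 4, swap → [39, 49, 43, 52, 86, 71, 55]
extract-min → returns 39:
  remove root 39; move last element 55 to root → [55, 49, 43, 52, 86, 71]
  55 vs smaller child 43 at index 2, swap → [43, 49, 55, 52, 86, 71]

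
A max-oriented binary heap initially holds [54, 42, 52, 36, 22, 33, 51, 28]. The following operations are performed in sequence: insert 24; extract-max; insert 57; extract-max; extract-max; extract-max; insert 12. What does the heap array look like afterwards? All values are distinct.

[42, 36, 33, 24, 22, 28, 12]

insert 24:
  append 24 at index 8 → [54, 42, 52, 36, 22, 33, 51, 28, 24] (no swap needed)
extract-max → returns 54:
  remove root 54; move last element 24 to root → [24, 42, 52, 36, 22, 33, 51, 28]
  24 vs larger child 52 at index 2, swap → [52, 42, 24, 36, 22, 33, 51, 28]
  24 vs larger child 51 at index 6, swap → [52, 42, 51, 36, 22, 33, 24, 28]
insert 57:
  append 57 at index 8 → [52, 42, 51, 36, 22, 33, 24, 28, 57]
  57 > parent 36 at index 3, swap → [52, 42, 51, 57, 22, 33, 24, 28, 36]
  57 > parent 42 at index 1, swap → [52, 57, 51, 42, 22, 33, 24, 28, 36]
  57 > parent 52 at index 0, swap → [57, 52, 51, 42, 22, 33, 24, 28, 36]
extract-max → returns 57:
  remove root 57; move last element 36 to root → [36, 52, 51, 42, 22, 33, 24, 28]
  36 vs larger child 52 at index 1, swap → [52, 36, 51, 42, 22, 33, 24, 28]
  36 vs larger child 42 at index 3, swap → [52, 42, 51, 36, 22, 33, 24, 28]
extract-max → returns 52:
  remove root 52; move last element 28 to root → [28, 42, 51, 36, 22, 33, 24]
  28 vs larger child 51 at index 2, swap → [51, 42, 28, 36, 22, 33, 24]
  28 vs larger child 33 at index 5, swap → [51, 42, 33, 36, 22, 28, 24]
extract-max → returns 51:
  remove root 51; move last element 24 to root → [24, 42, 33, 36, 22, 28]
  24 vs larger child 42 at index 1, swap → [42, 24, 33, 36, 22, 28]
  24 vs larger child 36 at index 3, swap → [42, 36, 33, 24, 22, 28]
insert 12:
  append 12 at index 6 → [42, 36, 33, 24, 22, 28, 12] (no swap needed)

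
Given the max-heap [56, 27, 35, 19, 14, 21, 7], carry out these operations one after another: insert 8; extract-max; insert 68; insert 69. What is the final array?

insert 8:
  append 8 at index 7 → [56, 27, 35, 19, 14, 21, 7, 8] (no swap needed)
extract-max → returns 56:
  remove root 56; move last element 8 to root → [8, 27, 35, 19, 14, 21, 7]
  8 vs larger child 35 at index 2, swap → [35, 27, 8, 19, 14, 21, 7]
  8 vs larger child 21 at index 5, swap → [35, 27, 21, 19, 14, 8, 7]
insert 68:
  append 68 at index 7 → [35, 27, 21, 19, 14, 8, 7, 68]
  68 > parent 19 at index 3, swap → [35, 27, 21, 68, 14, 8, 7, 19]
  68 > parent 27 at index 1, swap → [35, 68, 21, 27, 14, 8, 7, 19]
  68 > parent 35 at index 0, swap → [68, 35, 21, 27, 14, 8, 7, 19]
insert 69:
  append 69 at index 8 → [68, 35, 21, 27, 14, 8, 7, 19, 69]
  69 > parent 27 at index 3, swap → [68, 35, 21, 69, 14, 8, 7, 19, 27]
  69 > parent 35 at index 1, swap → [68, 69, 21, 35, 14, 8, 7, 19, 27]
  69 > parent 68 at index 0, swap → [69, 68, 21, 35, 14, 8, 7, 19, 27]

[69, 68, 21, 35, 14, 8, 7, 19, 27]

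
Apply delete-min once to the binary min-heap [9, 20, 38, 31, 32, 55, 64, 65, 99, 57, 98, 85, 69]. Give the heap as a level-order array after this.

remove root 9; move last element 69 to root → [69, 20, 38, 31, 32, 55, 64, 65, 99, 57, 98, 85]
69 vs smaller child 20 at index 1, swap → [20, 69, 38, 31, 32, 55, 64, 65, 99, 57, 98, 85]
69 vs smaller child 31 at index 3, swap → [20, 31, 38, 69, 32, 55, 64, 65, 99, 57, 98, 85]
69 vs smaller child 65 at index 7, swap → [20, 31, 38, 65, 32, 55, 64, 69, 99, 57, 98, 85]

[20, 31, 38, 65, 32, 55, 64, 69, 99, 57, 98, 85]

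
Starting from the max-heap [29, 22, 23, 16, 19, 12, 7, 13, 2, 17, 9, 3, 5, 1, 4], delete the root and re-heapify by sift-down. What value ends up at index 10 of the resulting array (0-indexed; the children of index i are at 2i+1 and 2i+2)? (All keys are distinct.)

9

remove root 29; move last element 4 to root → [4, 22, 23, 16, 19, 12, 7, 13, 2, 17, 9, 3, 5, 1]
4 vs larger child 23 at index 2, swap → [23, 22, 4, 16, 19, 12, 7, 13, 2, 17, 9, 3, 5, 1]
4 vs larger child 12 at index 5, swap → [23, 22, 12, 16, 19, 4, 7, 13, 2, 17, 9, 3, 5, 1]
4 vs larger child 5 at index 12, swap → [23, 22, 12, 16, 19, 5, 7, 13, 2, 17, 9, 3, 4, 1]
resulting array: [23, 22, 12, 16, 19, 5, 7, 13, 2, 17, 9, 3, 4, 1]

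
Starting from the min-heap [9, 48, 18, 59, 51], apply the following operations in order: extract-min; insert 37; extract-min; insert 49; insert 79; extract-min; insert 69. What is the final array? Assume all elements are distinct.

[48, 49, 51, 59, 79, 69]

extract-min → returns 9:
  remove root 9; move last element 51 to root → [51, 48, 18, 59]
  51 vs smaller child 18 at index 2, swap → [18, 48, 51, 59]
insert 37:
  append 37 at index 4 → [18, 48, 51, 59, 37]
  37 < parent 48 at index 1, swap → [18, 37, 51, 59, 48]
extract-min → returns 18:
  remove root 18; move last element 48 to root → [48, 37, 51, 59]
  48 vs smaller child 37 at index 1, swap → [37, 48, 51, 59]
insert 49:
  append 49 at index 4 → [37, 48, 51, 59, 49] (no swap needed)
insert 79:
  append 79 at index 5 → [37, 48, 51, 59, 49, 79] (no swap needed)
extract-min → returns 37:
  remove root 37; move last element 79 to root → [79, 48, 51, 59, 49]
  79 vs smaller child 48 at index 1, swap → [48, 79, 51, 59, 49]
  79 vs smaller child 49 at index 4, swap → [48, 49, 51, 59, 79]
insert 69:
  append 69 at index 5 → [48, 49, 51, 59, 79, 69] (no swap needed)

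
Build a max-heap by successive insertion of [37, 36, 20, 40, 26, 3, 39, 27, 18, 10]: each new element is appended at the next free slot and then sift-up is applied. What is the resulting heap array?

Insert 37:
  append 37 at index 0 → [37] (no swap needed)
Insert 36:
  append 36 at index 1 → [37, 36] (no swap needed)
Insert 20:
  append 20 at index 2 → [37, 36, 20] (no swap needed)
Insert 40:
  append 40 at index 3 → [37, 36, 20, 40]
  40 > parent 36 at index 1, swap → [37, 40, 20, 36]
  40 > parent 37 at index 0, swap → [40, 37, 20, 36]
Insert 26:
  append 26 at index 4 → [40, 37, 20, 36, 26] (no swap needed)
Insert 3:
  append 3 at index 5 → [40, 37, 20, 36, 26, 3] (no swap needed)
Insert 39:
  append 39 at index 6 → [40, 37, 20, 36, 26, 3, 39]
  39 > parent 20 at index 2, swap → [40, 37, 39, 36, 26, 3, 20]
Insert 27:
  append 27 at index 7 → [40, 37, 39, 36, 26, 3, 20, 27] (no swap needed)
Insert 18:
  append 18 at index 8 → [40, 37, 39, 36, 26, 3, 20, 27, 18] (no swap needed)
Insert 10:
  append 10 at index 9 → [40, 37, 39, 36, 26, 3, 20, 27, 18, 10] (no swap needed)

[40, 37, 39, 36, 26, 3, 20, 27, 18, 10]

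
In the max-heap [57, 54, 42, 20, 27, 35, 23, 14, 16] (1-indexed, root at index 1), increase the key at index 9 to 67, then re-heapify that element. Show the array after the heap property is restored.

[67, 57, 42, 54, 27, 35, 23, 14, 20]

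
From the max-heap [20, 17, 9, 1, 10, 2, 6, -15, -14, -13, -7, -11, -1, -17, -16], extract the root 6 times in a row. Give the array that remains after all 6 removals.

[1, -7, -1, -14, -13, -11, -16, -15, -17]

extract-max #1 returns 20:
  remove root 20; move last element -16 to root → [-16, 17, 9, 1, 10, 2, 6, -15, -14, -13, -7, -11, -1, -17]
  -16 vs larger child 17 at index 1, swap → [17, -16, 9, 1, 10, 2, 6, -15, -14, -13, -7, -11, -1, -17]
  -16 vs larger child 10 at index 4, swap → [17, 10, 9, 1, -16, 2, 6, -15, -14, -13, -7, -11, -1, -17]
  -16 vs larger child -7 at index 10, swap → [17, 10, 9, 1, -7, 2, 6, -15, -14, -13, -16, -11, -1, -17]
extract-max #2 returns 17:
  remove root 17; move last element -17 to root → [-17, 10, 9, 1, -7, 2, 6, -15, -14, -13, -16, -11, -1]
  -17 vs larger child 10 at index 1, swap → [10, -17, 9, 1, -7, 2, 6, -15, -14, -13, -16, -11, -1]
  -17 vs larger child 1 at index 3, swap → [10, 1, 9, -17, -7, 2, 6, -15, -14, -13, -16, -11, -1]
  -17 vs larger child -14 at index 8, swap → [10, 1, 9, -14, -7, 2, 6, -15, -17, -13, -16, -11, -1]
extract-max #3 returns 10:
  remove root 10; move last element -1 to root → [-1, 1, 9, -14, -7, 2, 6, -15, -17, -13, -16, -11]
  -1 vs larger child 9 at index 2, swap → [9, 1, -1, -14, -7, 2, 6, -15, -17, -13, -16, -11]
  -1 vs larger child 6 at index 6, swap → [9, 1, 6, -14, -7, 2, -1, -15, -17, -13, -16, -11]
extract-max #4 returns 9:
  remove root 9; move last element -11 to root → [-11, 1, 6, -14, -7, 2, -1, -15, -17, -13, -16]
  -11 vs larger child 6 at index 2, swap → [6, 1, -11, -14, -7, 2, -1, -15, -17, -13, -16]
  -11 vs larger child 2 at index 5, swap → [6, 1, 2, -14, -7, -11, -1, -15, -17, -13, -16]
extract-max #5 returns 6:
  remove root 6; move last element -16 to root → [-16, 1, 2, -14, -7, -11, -1, -15, -17, -13]
  -16 vs larger child 2 at index 2, swap → [2, 1, -16, -14, -7, -11, -1, -15, -17, -13]
  -16 vs larger child -1 at index 6, swap → [2, 1, -1, -14, -7, -11, -16, -15, -17, -13]
extract-max #6 returns 2:
  remove root 2; move last element -13 to root → [-13, 1, -1, -14, -7, -11, -16, -15, -17]
  -13 vs larger child 1 at index 1, swap → [1, -13, -1, -14, -7, -11, -16, -15, -17]
  -13 vs larger child -7 at index 4, swap → [1, -7, -1, -14, -13, -11, -16, -15, -17]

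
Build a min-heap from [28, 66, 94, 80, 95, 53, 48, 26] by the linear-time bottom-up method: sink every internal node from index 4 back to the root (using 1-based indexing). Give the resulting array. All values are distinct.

sift down from index 4:
  80 vs only child 26 at index 8, swap → [28, 66, 94, 26, 95, 53, 48, 80]
sift down from index 3:
  94 vs smaller child 48 at index 7, swap → [28, 66, 48, 26, 95, 53, 94, 80]
sift down from index 2:
  66 vs smaller child 26 at index 4, swap → [28, 26, 48, 66, 95, 53, 94, 80]
sift down from index 1:
  28 vs smaller child 26 at index 2, swap → [26, 28, 48, 66, 95, 53, 94, 80]

[26, 28, 48, 66, 95, 53, 94, 80]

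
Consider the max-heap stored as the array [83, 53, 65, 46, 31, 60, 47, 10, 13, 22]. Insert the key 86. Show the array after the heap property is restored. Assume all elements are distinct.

[86, 83, 65, 46, 53, 60, 47, 10, 13, 22, 31]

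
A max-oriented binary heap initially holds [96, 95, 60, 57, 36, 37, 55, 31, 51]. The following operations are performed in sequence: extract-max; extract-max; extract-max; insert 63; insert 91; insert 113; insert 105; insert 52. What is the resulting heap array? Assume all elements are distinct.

extract-max → returns 96:
  remove root 96; move last element 51 to root → [51, 95, 60, 57, 36, 37, 55, 31]
  51 vs larger child 95 at index 1, swap → [95, 51, 60, 57, 36, 37, 55, 31]
  51 vs larger child 57 at index 3, swap → [95, 57, 60, 51, 36, 37, 55, 31]
extract-max → returns 95:
  remove root 95; move last element 31 to root → [31, 57, 60, 51, 36, 37, 55]
  31 vs larger child 60 at index 2, swap → [60, 57, 31, 51, 36, 37, 55]
  31 vs larger child 55 at index 6, swap → [60, 57, 55, 51, 36, 37, 31]
extract-max → returns 60:
  remove root 60; move last element 31 to root → [31, 57, 55, 51, 36, 37]
  31 vs larger child 57 at index 1, swap → [57, 31, 55, 51, 36, 37]
  31 vs larger child 51 at index 3, swap → [57, 51, 55, 31, 36, 37]
insert 63:
  append 63 at index 6 → [57, 51, 55, 31, 36, 37, 63]
  63 > parent 55 at index 2, swap → [57, 51, 63, 31, 36, 37, 55]
  63 > parent 57 at index 0, swap → [63, 51, 57, 31, 36, 37, 55]
insert 91:
  append 91 at index 7 → [63, 51, 57, 31, 36, 37, 55, 91]
  91 > parent 31 at index 3, swap → [63, 51, 57, 91, 36, 37, 55, 31]
  91 > parent 51 at index 1, swap → [63, 91, 57, 51, 36, 37, 55, 31]
  91 > parent 63 at index 0, swap → [91, 63, 57, 51, 36, 37, 55, 31]
insert 113:
  append 113 at index 8 → [91, 63, 57, 51, 36, 37, 55, 31, 113]
  113 > parent 51 at index 3, swap → [91, 63, 57, 113, 36, 37, 55, 31, 51]
  113 > parent 63 at index 1, swap → [91, 113, 57, 63, 36, 37, 55, 31, 51]
  113 > parent 91 at index 0, swap → [113, 91, 57, 63, 36, 37, 55, 31, 51]
insert 105:
  append 105 at index 9 → [113, 91, 57, 63, 36, 37, 55, 31, 51, 105]
  105 > parent 36 at index 4, swap → [113, 91, 57, 63, 105, 37, 55, 31, 51, 36]
  105 > parent 91 at index 1, swap → [113, 105, 57, 63, 91, 37, 55, 31, 51, 36]
insert 52:
  append 52 at index 10 → [113, 105, 57, 63, 91, 37, 55, 31, 51, 36, 52] (no swap needed)

[113, 105, 57, 63, 91, 37, 55, 31, 51, 36, 52]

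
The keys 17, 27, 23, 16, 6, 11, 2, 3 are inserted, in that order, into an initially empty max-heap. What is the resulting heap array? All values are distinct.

[27, 17, 23, 16, 6, 11, 2, 3]

Insert 17:
  append 17 at index 0 → [17] (no swap needed)
Insert 27:
  append 27 at index 1 → [17, 27]
  27 > parent 17 at index 0, swap → [27, 17]
Insert 23:
  append 23 at index 2 → [27, 17, 23] (no swap needed)
Insert 16:
  append 16 at index 3 → [27, 17, 23, 16] (no swap needed)
Insert 6:
  append 6 at index 4 → [27, 17, 23, 16, 6] (no swap needed)
Insert 11:
  append 11 at index 5 → [27, 17, 23, 16, 6, 11] (no swap needed)
Insert 2:
  append 2 at index 6 → [27, 17, 23, 16, 6, 11, 2] (no swap needed)
Insert 3:
  append 3 at index 7 → [27, 17, 23, 16, 6, 11, 2, 3] (no swap needed)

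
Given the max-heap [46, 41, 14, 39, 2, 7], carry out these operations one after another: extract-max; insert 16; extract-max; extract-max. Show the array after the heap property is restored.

extract-max → returns 46:
  remove root 46; move last element 7 to root → [7, 41, 14, 39, 2]
  7 vs larger child 41 at index 1, swap → [41, 7, 14, 39, 2]
  7 vs larger child 39 at index 3, swap → [41, 39, 14, 7, 2]
insert 16:
  append 16 at index 5 → [41, 39, 14, 7, 2, 16]
  16 > parent 14 at index 2, swap → [41, 39, 16, 7, 2, 14]
extract-max → returns 41:
  remove root 41; move last element 14 to root → [14, 39, 16, 7, 2]
  14 vs larger child 39 at index 1, swap → [39, 14, 16, 7, 2]
extract-max → returns 39:
  remove root 39; move last element 2 to root → [2, 14, 16, 7]
  2 vs larger child 16 at index 2, swap → [16, 14, 2, 7]

[16, 14, 2, 7]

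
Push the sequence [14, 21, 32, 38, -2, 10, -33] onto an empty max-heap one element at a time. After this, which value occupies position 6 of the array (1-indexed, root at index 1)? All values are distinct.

10

Insert 14:
  append 14 at index 1 → [14] (no swap needed)
Insert 21:
  append 21 at index 2 → [14, 21]
  21 > parent 14 at index 1, swap → [21, 14]
Insert 32:
  append 32 at index 3 → [21, 14, 32]
  32 > parent 21 at index 1, swap → [32, 14, 21]
Insert 38:
  append 38 at index 4 → [32, 14, 21, 38]
  38 > parent 14 at index 2, swap → [32, 38, 21, 14]
  38 > parent 32 at index 1, swap → [38, 32, 21, 14]
Insert -2:
  append -2 at index 5 → [38, 32, 21, 14, -2] (no swap needed)
Insert 10:
  append 10 at index 6 → [38, 32, 21, 14, -2, 10] (no swap needed)
Insert -33:
  append -33 at index 7 → [38, 32, 21, 14, -2, 10, -33] (no swap needed)
resulting array: [38, 32, 21, 14, -2, 10, -33]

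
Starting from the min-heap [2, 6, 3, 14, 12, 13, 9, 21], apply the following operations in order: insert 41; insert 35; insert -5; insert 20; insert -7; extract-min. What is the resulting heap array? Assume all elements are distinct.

[-5, 2, 3, 14, 6, 13, 9, 21, 41, 35, 12, 20]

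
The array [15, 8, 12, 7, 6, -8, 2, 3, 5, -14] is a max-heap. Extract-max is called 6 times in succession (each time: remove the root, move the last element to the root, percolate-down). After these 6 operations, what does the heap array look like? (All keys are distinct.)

extract-max #1 returns 15:
  remove root 15; move last element -14 to root → [-14, 8, 12, 7, 6, -8, 2, 3, 5]
  -14 vs larger child 12 at index 2, swap → [12, 8, -14, 7, 6, -8, 2, 3, 5]
  -14 vs larger child 2 at index 6, swap → [12, 8, 2, 7, 6, -8, -14, 3, 5]
extract-max #2 returns 12:
  remove root 12; move last element 5 to root → [5, 8, 2, 7, 6, -8, -14, 3]
  5 vs larger child 8 at index 1, swap → [8, 5, 2, 7, 6, -8, -14, 3]
  5 vs larger child 7 at index 3, swap → [8, 7, 2, 5, 6, -8, -14, 3]
extract-max #3 returns 8:
  remove root 8; move last element 3 to root → [3, 7, 2, 5, 6, -8, -14]
  3 vs larger child 7 at index 1, swap → [7, 3, 2, 5, 6, -8, -14]
  3 vs larger child 6 at index 4, swap → [7, 6, 2, 5, 3, -8, -14]
extract-max #4 returns 7:
  remove root 7; move last element -14 to root → [-14, 6, 2, 5, 3, -8]
  -14 vs larger child 6 at index 1, swap → [6, -14, 2, 5, 3, -8]
  -14 vs larger child 5 at index 3, swap → [6, 5, 2, -14, 3, -8]
extract-max #5 returns 6:
  remove root 6; move last element -8 to root → [-8, 5, 2, -14, 3]
  -8 vs larger child 5 at index 1, swap → [5, -8, 2, -14, 3]
  -8 vs larger child 3 at index 4, swap → [5, 3, 2, -14, -8]
extract-max #6 returns 5:
  remove root 5; move last element -8 to root → [-8, 3, 2, -14]
  -8 vs larger child 3 at index 1, swap → [3, -8, 2, -14]

[3, -8, 2, -14]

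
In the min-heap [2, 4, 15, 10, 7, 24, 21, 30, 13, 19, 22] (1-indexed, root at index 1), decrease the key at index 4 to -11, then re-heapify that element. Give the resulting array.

set index 4 from 10 to -11 → [2, 4, 15, -11, 7, 24, 21, 30, 13, 19, 22]
-11 < parent 4 at index 2, swap → [2, -11, 15, 4, 7, 24, 21, 30, 13, 19, 22]
-11 < parent 2 at index 1, swap → [-11, 2, 15, 4, 7, 24, 21, 30, 13, 19, 22]

[-11, 2, 15, 4, 7, 24, 21, 30, 13, 19, 22]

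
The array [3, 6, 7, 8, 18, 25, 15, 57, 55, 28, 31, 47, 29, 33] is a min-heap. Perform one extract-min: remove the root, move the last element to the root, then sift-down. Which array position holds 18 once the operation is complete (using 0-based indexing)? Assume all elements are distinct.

4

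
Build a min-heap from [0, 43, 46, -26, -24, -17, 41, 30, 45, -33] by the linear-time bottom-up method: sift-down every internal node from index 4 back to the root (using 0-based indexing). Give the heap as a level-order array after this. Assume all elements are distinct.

sift down from index 4:
  -24 vs only child -33 at index 9, swap → [0, 43, 46, -26, -33, -17, 41, 30, 45, -24]
sift down from index 3: already satisfies heap property
sift down from index 2:
  46 vs smaller child -17 at index 5, swap → [0, 43, -17, -26, -33, 46, 41, 30, 45, -24]
sift down from index 1:
  43 vs smaller child -33 at index 4, swap → [0, -33, -17, -26, 43, 46, 41, 30, 45, -24]
  43 vs only child -24 at index 9, swap → [0, -33, -17, -26, -24, 46, 41, 30, 45, 43]
sift down from index 0:
  0 vs smaller child -33 at index 1, swap → [-33, 0, -17, -26, -24, 46, 41, 30, 45, 43]
  0 vs smaller child -26 at index 3, swap → [-33, -26, -17, 0, -24, 46, 41, 30, 45, 43]

[-33, -26, -17, 0, -24, 46, 41, 30, 45, 43]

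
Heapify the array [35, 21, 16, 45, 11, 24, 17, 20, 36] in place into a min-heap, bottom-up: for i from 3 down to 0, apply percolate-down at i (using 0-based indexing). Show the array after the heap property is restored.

[11, 20, 16, 35, 21, 24, 17, 45, 36]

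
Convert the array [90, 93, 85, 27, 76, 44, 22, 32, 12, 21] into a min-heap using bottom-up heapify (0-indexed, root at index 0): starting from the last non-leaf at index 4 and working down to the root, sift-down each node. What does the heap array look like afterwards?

[12, 21, 22, 27, 76, 44, 85, 32, 93, 90]

sift down from index 4:
  76 vs only child 21 at index 9, swap → [90, 93, 85, 27, 21, 44, 22, 32, 12, 76]
sift down from index 3:
  27 vs smaller child 12 at index 8, swap → [90, 93, 85, 12, 21, 44, 22, 32, 27, 76]
sift down from index 2:
  85 vs smaller child 22 at index 6, swap → [90, 93, 22, 12, 21, 44, 85, 32, 27, 76]
sift down from index 1:
  93 vs smaller child 12 at index 3, swap → [90, 12, 22, 93, 21, 44, 85, 32, 27, 76]
  93 vs smaller child 27 at index 8, swap → [90, 12, 22, 27, 21, 44, 85, 32, 93, 76]
sift down from index 0:
  90 vs smaller child 12 at index 1, swap → [12, 90, 22, 27, 21, 44, 85, 32, 93, 76]
  90 vs smaller child 21 at index 4, swap → [12, 21, 22, 27, 90, 44, 85, 32, 93, 76]
  90 vs only child 76 at index 9, swap → [12, 21, 22, 27, 76, 44, 85, 32, 93, 90]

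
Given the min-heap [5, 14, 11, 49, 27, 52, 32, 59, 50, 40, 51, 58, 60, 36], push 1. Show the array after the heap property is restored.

[1, 14, 5, 49, 27, 52, 11, 59, 50, 40, 51, 58, 60, 36, 32]

append 1 at index 14 → [5, 14, 11, 49, 27, 52, 32, 59, 50, 40, 51, 58, 60, 36, 1]
1 < parent 32 at index 6, swap → [5, 14, 11, 49, 27, 52, 1, 59, 50, 40, 51, 58, 60, 36, 32]
1 < parent 11 at index 2, swap → [5, 14, 1, 49, 27, 52, 11, 59, 50, 40, 51, 58, 60, 36, 32]
1 < parent 5 at index 0, swap → [1, 14, 5, 49, 27, 52, 11, 59, 50, 40, 51, 58, 60, 36, 32]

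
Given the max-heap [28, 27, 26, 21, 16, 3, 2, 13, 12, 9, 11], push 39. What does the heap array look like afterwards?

[39, 27, 28, 21, 16, 26, 2, 13, 12, 9, 11, 3]

append 39 at index 11 → [28, 27, 26, 21, 16, 3, 2, 13, 12, 9, 11, 39]
39 > parent 3 at index 5, swap → [28, 27, 26, 21, 16, 39, 2, 13, 12, 9, 11, 3]
39 > parent 26 at index 2, swap → [28, 27, 39, 21, 16, 26, 2, 13, 12, 9, 11, 3]
39 > parent 28 at index 0, swap → [39, 27, 28, 21, 16, 26, 2, 13, 12, 9, 11, 3]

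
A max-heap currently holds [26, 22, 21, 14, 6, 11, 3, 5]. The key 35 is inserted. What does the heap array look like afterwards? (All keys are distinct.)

append 35 at index 8 → [26, 22, 21, 14, 6, 11, 3, 5, 35]
35 > parent 14 at index 3, swap → [26, 22, 21, 35, 6, 11, 3, 5, 14]
35 > parent 22 at index 1, swap → [26, 35, 21, 22, 6, 11, 3, 5, 14]
35 > parent 26 at index 0, swap → [35, 26, 21, 22, 6, 11, 3, 5, 14]

[35, 26, 21, 22, 6, 11, 3, 5, 14]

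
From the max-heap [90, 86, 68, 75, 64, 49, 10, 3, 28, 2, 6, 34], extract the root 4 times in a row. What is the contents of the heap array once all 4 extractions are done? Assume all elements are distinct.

extract-max #1 returns 90:
  remove root 90; move last element 34 to root → [34, 86, 68, 75, 64, 49, 10, 3, 28, 2, 6]
  34 vs larger child 86 at index 1, swap → [86, 34, 68, 75, 64, 49, 10, 3, 28, 2, 6]
  34 vs larger child 75 at index 3, swap → [86, 75, 68, 34, 64, 49, 10, 3, 28, 2, 6]
extract-max #2 returns 86:
  remove root 86; move last element 6 to root → [6, 75, 68, 34, 64, 49, 10, 3, 28, 2]
  6 vs larger child 75 at index 1, swap → [75, 6, 68, 34, 64, 49, 10, 3, 28, 2]
  6 vs larger child 64 at index 4, swap → [75, 64, 68, 34, 6, 49, 10, 3, 28, 2]
extract-max #3 returns 75:
  remove root 75; move last element 2 to root → [2, 64, 68, 34, 6, 49, 10, 3, 28]
  2 vs larger child 68 at index 2, swap → [68, 64, 2, 34, 6, 49, 10, 3, 28]
  2 vs larger child 49 at index 5, swap → [68, 64, 49, 34, 6, 2, 10, 3, 28]
extract-max #4 returns 68:
  remove root 68; move last element 28 to root → [28, 64, 49, 34, 6, 2, 10, 3]
  28 vs larger child 64 at index 1, swap → [64, 28, 49, 34, 6, 2, 10, 3]
  28 vs larger child 34 at index 3, swap → [64, 34, 49, 28, 6, 2, 10, 3]

[64, 34, 49, 28, 6, 2, 10, 3]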